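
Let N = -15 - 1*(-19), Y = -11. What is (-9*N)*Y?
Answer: 396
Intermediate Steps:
N = 4 (N = -15 + 19 = 4)
(-9*N)*Y = -9*4*(-11) = -36*(-11) = 396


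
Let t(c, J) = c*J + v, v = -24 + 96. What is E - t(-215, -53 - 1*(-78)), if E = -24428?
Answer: -19125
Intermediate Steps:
v = 72
t(c, J) = 72 + J*c (t(c, J) = c*J + 72 = J*c + 72 = 72 + J*c)
E - t(-215, -53 - 1*(-78)) = -24428 - (72 + (-53 - 1*(-78))*(-215)) = -24428 - (72 + (-53 + 78)*(-215)) = -24428 - (72 + 25*(-215)) = -24428 - (72 - 5375) = -24428 - 1*(-5303) = -24428 + 5303 = -19125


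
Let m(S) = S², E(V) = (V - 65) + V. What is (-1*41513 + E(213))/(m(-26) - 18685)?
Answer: 41152/18009 ≈ 2.2851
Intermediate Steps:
E(V) = -65 + 2*V (E(V) = (-65 + V) + V = -65 + 2*V)
(-1*41513 + E(213))/(m(-26) - 18685) = (-1*41513 + (-65 + 2*213))/((-26)² - 18685) = (-41513 + (-65 + 426))/(676 - 18685) = (-41513 + 361)/(-18009) = -41152*(-1/18009) = 41152/18009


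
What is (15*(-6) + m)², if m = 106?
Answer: 256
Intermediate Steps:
(15*(-6) + m)² = (15*(-6) + 106)² = (-90 + 106)² = 16² = 256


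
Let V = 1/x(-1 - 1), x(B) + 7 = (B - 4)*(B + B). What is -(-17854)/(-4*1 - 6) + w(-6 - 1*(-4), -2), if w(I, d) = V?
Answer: -151754/85 ≈ -1785.3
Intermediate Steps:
x(B) = -7 + 2*B*(-4 + B) (x(B) = -7 + (B - 4)*(B + B) = -7 + (-4 + B)*(2*B) = -7 + 2*B*(-4 + B))
V = 1/17 (V = 1/(-7 - 8*(-1 - 1) + 2*(-1 - 1)²) = 1/(-7 - 8*(-2) + 2*(-2)²) = 1/(-7 + 16 + 2*4) = 1/(-7 + 16 + 8) = 1/17 ≈ 0.058824)
w(I, d) = 1/17
-(-17854)/(-4*1 - 6) + w(-6 - 1*(-4), -2) = -(-17854)/(-4*1 - 6) + 1/17 = -(-17854)/(-4 - 6) + 1/17 = -(-17854)/(-10) + 1/17 = -(-17854)*(-1)/10 + 1/17 = -113*79/5 + 1/17 = -8927/5 + 1/17 = -151754/85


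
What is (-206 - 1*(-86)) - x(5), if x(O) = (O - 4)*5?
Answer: -125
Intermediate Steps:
x(O) = -20 + 5*O (x(O) = (-4 + O)*5 = -20 + 5*O)
(-206 - 1*(-86)) - x(5) = (-206 - 1*(-86)) - (-20 + 5*5) = (-206 + 86) - (-20 + 25) = -120 - 1*5 = -120 - 5 = -125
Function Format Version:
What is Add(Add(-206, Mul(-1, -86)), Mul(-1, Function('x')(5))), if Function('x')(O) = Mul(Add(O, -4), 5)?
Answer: -125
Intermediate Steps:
Function('x')(O) = Add(-20, Mul(5, O)) (Function('x')(O) = Mul(Add(-4, O), 5) = Add(-20, Mul(5, O)))
Add(Add(-206, Mul(-1, -86)), Mul(-1, Function('x')(5))) = Add(Add(-206, Mul(-1, -86)), Mul(-1, Add(-20, Mul(5, 5)))) = Add(Add(-206, 86), Mul(-1, Add(-20, 25))) = Add(-120, Mul(-1, 5)) = Add(-120, -5) = -125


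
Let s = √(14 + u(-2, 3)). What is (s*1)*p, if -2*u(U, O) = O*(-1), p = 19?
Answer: 19*√62/2 ≈ 74.803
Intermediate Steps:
u(U, O) = O/2 (u(U, O) = -O*(-1)/2 = -(-1)*O/2 = O/2)
s = √62/2 (s = √(14 + (½)*3) = √(14 + 3/2) = √(31/2) = √62/2 ≈ 3.9370)
(s*1)*p = ((√62/2)*1)*19 = (√62/2)*19 = 19*√62/2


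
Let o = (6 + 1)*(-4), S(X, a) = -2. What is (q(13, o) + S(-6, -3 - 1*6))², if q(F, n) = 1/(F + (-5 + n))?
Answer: 1681/400 ≈ 4.2025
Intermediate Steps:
o = -28 (o = 7*(-4) = -28)
q(F, n) = 1/(-5 + F + n)
(q(13, o) + S(-6, -3 - 1*6))² = (1/(-5 + 13 - 28) - 2)² = (1/(-20) - 2)² = (-1/20 - 2)² = (-41/20)² = 1681/400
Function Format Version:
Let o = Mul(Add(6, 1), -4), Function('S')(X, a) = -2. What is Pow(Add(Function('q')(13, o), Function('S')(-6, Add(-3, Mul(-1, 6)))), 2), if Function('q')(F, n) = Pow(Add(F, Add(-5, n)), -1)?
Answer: Rational(1681, 400) ≈ 4.2025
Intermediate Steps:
o = -28 (o = Mul(7, -4) = -28)
Function('q')(F, n) = Pow(Add(-5, F, n), -1)
Pow(Add(Function('q')(13, o), Function('S')(-6, Add(-3, Mul(-1, 6)))), 2) = Pow(Add(Pow(Add(-5, 13, -28), -1), -2), 2) = Pow(Add(Pow(-20, -1), -2), 2) = Pow(Add(Rational(-1, 20), -2), 2) = Pow(Rational(-41, 20), 2) = Rational(1681, 400)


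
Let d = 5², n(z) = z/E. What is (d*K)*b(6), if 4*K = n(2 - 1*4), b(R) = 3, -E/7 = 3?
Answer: 25/14 ≈ 1.7857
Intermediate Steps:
E = -21 (E = -7*3 = -21)
n(z) = -z/21 (n(z) = z/(-21) = z*(-1/21) = -z/21)
d = 25
K = 1/42 (K = (-(2 - 1*4)/21)/4 = (-(2 - 4)/21)/4 = (-1/21*(-2))/4 = (¼)*(2/21) = 1/42 ≈ 0.023810)
(d*K)*b(6) = (25*(1/42))*3 = (25/42)*3 = 25/14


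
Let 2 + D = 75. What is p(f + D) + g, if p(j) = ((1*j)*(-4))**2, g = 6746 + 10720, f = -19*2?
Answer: 37066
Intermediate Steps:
D = 73 (D = -2 + 75 = 73)
f = -38
g = 17466
p(j) = 16*j**2 (p(j) = (j*(-4))**2 = (-4*j)**2 = 16*j**2)
p(f + D) + g = 16*(-38 + 73)**2 + 17466 = 16*35**2 + 17466 = 16*1225 + 17466 = 19600 + 17466 = 37066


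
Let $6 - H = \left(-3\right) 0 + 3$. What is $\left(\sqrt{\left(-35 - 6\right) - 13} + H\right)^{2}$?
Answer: $-45 + 18 i \sqrt{6} \approx -45.0 + 44.091 i$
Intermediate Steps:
$H = 3$ ($H = 6 - \left(\left(-3\right) 0 + 3\right) = 6 - \left(0 + 3\right) = 6 - 3 = 3$)
$\left(\sqrt{\left(-35 - 6\right) - 13} + H\right)^{2} = \left(\sqrt{\left(-35 - 6\right) - 13} + 3\right)^{2} = \left(\sqrt{-41 - 13} + 3\right)^{2} = \left(\sqrt{-54} + 3\right)^{2} = \left(3 i \sqrt{6} + 3\right)^{2} = \left(3 + 3 i \sqrt{6}\right)^{2}$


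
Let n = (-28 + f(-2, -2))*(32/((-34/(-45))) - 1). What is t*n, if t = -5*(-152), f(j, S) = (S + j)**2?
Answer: -6411360/17 ≈ -3.7714e+5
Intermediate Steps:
t = 760
n = -8436/17 (n = (-28 + (-2 - 2)**2)*(32/((-34/(-45))) - 1) = (-28 + (-4)**2)*(32/((-34*(-1/45))) - 1) = (-28 + 16)*(32/(34/45) - 1) = -12*(32*(45/34) - 1) = -12*(720/17 - 1) = -12*703/17 = -8436/17 ≈ -496.24)
t*n = 760*(-8436/17) = -6411360/17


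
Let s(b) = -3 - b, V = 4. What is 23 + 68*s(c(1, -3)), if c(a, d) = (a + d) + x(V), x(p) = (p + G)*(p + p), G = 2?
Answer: -3309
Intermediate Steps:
x(p) = 2*p*(2 + p) (x(p) = (p + 2)*(p + p) = (2 + p)*(2*p) = 2*p*(2 + p))
c(a, d) = 48 + a + d (c(a, d) = (a + d) + 2*4*(2 + 4) = (a + d) + 2*4*6 = (a + d) + 48 = 48 + a + d)
23 + 68*s(c(1, -3)) = 23 + 68*(-3 - (48 + 1 - 3)) = 23 + 68*(-3 - 1*46) = 23 + 68*(-3 - 46) = 23 + 68*(-49) = 23 - 3332 = -3309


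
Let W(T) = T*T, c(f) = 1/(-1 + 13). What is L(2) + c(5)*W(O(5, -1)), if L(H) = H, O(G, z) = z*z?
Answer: 25/12 ≈ 2.0833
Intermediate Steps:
O(G, z) = z²
c(f) = 1/12
W(T) = T²
L(2) + c(5)*W(O(5, -1)) = 2 + ((-1)²)²/12 = 2 + (1/12)*1² = 2 + (1/12)*1 = 2 + 1/12 = 25/12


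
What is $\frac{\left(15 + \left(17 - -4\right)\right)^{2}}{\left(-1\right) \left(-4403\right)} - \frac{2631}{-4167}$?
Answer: $\frac{5661575}{6115767} \approx 0.92573$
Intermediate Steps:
$\frac{\left(15 + \left(17 - -4\right)\right)^{2}}{\left(-1\right) \left(-4403\right)} - \frac{2631}{-4167} = \frac{\left(15 + \left(17 + 4\right)\right)^{2}}{4403} - - \frac{877}{1389} = \left(15 + 21\right)^{2} \cdot \frac{1}{4403} + \frac{877}{1389} = 36^{2} \cdot \frac{1}{4403} + \frac{877}{1389} = 1296 \cdot \frac{1}{4403} + \frac{877}{1389} = \frac{1296}{4403} + \frac{877}{1389} = \frac{5661575}{6115767}$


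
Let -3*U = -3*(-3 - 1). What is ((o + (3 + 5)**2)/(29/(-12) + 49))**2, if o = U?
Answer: 518400/312481 ≈ 1.6590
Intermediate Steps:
U = -4 (U = -(-1)*(-3 - 1) = -(-1)*(-4) = -1/3*12 = -4)
o = -4
((o + (3 + 5)**2)/(29/(-12) + 49))**2 = ((-4 + (3 + 5)**2)/(29/(-12) + 49))**2 = ((-4 + 8**2)/(29*(-1/12) + 49))**2 = ((-4 + 64)/(-29/12 + 49))**2 = (60/(559/12))**2 = (60*(12/559))**2 = (720/559)**2 = 518400/312481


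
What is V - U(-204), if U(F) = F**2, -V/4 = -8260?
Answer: -8576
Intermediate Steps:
V = 33040 (V = -4*(-8260) = 33040)
V - U(-204) = 33040 - 1*(-204)**2 = 33040 - 1*41616 = 33040 - 41616 = -8576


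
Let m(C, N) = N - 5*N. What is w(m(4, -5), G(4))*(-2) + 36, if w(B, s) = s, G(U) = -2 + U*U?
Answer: 8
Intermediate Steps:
G(U) = -2 + U**2
m(C, N) = -4*N
w(m(4, -5), G(4))*(-2) + 36 = (-2 + 4**2)*(-2) + 36 = (-2 + 16)*(-2) + 36 = 14*(-2) + 36 = -28 + 36 = 8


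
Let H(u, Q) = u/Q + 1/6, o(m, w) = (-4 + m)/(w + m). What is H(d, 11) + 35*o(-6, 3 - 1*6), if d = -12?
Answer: 7517/198 ≈ 37.965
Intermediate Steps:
o(m, w) = (-4 + m)/(m + w)
H(u, Q) = ⅙ + u/Q (H(u, Q) = u/Q + 1*(⅙) = u/Q + ⅙ = ⅙ + u/Q)
H(d, 11) + 35*o(-6, 3 - 1*6) = (-12 + (⅙)*11)/11 + 35*((-4 - 6)/(-6 + (3 - 1*6))) = (-12 + 11/6)/11 + 35*(-10/(-6 + (3 - 6))) = (1/11)*(-61/6) + 35*(-10/(-6 - 3)) = -61/66 + 35*(-10/(-9)) = -61/66 + 35*(-⅑*(-10)) = -61/66 + 35*(10/9) = -61/66 + 350/9 = 7517/198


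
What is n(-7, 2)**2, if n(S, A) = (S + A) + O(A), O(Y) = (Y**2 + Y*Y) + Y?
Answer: 25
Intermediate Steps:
O(Y) = Y + 2*Y**2 (O(Y) = (Y**2 + Y**2) + Y = 2*Y**2 + Y = Y + 2*Y**2)
n(S, A) = A + S + A*(1 + 2*A) (n(S, A) = (S + A) + A*(1 + 2*A) = (A + S) + A*(1 + 2*A) = A + S + A*(1 + 2*A))
n(-7, 2)**2 = (2 - 7 + 2*(1 + 2*2))**2 = (2 - 7 + 2*(1 + 4))**2 = (2 - 7 + 2*5)**2 = (2 - 7 + 10)**2 = 5**2 = 25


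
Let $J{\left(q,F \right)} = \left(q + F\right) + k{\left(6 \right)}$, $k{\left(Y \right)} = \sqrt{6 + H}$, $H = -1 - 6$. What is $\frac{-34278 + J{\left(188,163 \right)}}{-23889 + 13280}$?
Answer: $\frac{33927}{10609} - \frac{i}{10609} \approx 3.1979 - 9.426 \cdot 10^{-5} i$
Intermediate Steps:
$H = -7$ ($H = -1 - 6 = -7$)
$k{\left(Y \right)} = i$ ($k{\left(Y \right)} = \sqrt{6 - 7} = \sqrt{-1} = i$)
$J{\left(q,F \right)} = i + F + q$ ($J{\left(q,F \right)} = \left(q + F\right) + i = \left(F + q\right) + i = i + F + q$)
$\frac{-34278 + J{\left(188,163 \right)}}{-23889 + 13280} = \frac{-34278 + \left(i + 163 + 188\right)}{-23889 + 13280} = \frac{-34278 + \left(351 + i\right)}{-10609} = \left(-33927 + i\right) \left(- \frac{1}{10609}\right) = \frac{33927}{10609} - \frac{i}{10609}$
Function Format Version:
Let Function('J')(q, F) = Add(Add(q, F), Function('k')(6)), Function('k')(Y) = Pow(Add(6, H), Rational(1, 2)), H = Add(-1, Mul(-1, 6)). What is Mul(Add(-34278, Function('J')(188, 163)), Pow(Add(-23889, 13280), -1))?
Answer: Add(Rational(33927, 10609), Mul(Rational(-1, 10609), I)) ≈ Add(3.1979, Mul(-9.4260e-5, I))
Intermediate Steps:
H = -7 (H = Add(-1, -6) = -7)
Function('k')(Y) = I (Function('k')(Y) = Pow(Add(6, -7), Rational(1, 2)) = Pow(-1, Rational(1, 2)) = I)
Function('J')(q, F) = Add(I, F, q) (Function('J')(q, F) = Add(Add(q, F), I) = Add(Add(F, q), I) = Add(I, F, q))
Mul(Add(-34278, Function('J')(188, 163)), Pow(Add(-23889, 13280), -1)) = Mul(Add(-34278, Add(I, 163, 188)), Pow(Add(-23889, 13280), -1)) = Mul(Add(-34278, Add(351, I)), Pow(-10609, -1)) = Mul(Add(-33927, I), Rational(-1, 10609)) = Add(Rational(33927, 10609), Mul(Rational(-1, 10609), I))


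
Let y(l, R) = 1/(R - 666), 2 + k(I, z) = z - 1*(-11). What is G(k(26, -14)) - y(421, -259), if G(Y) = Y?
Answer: -4624/925 ≈ -4.9989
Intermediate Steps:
k(I, z) = 9 + z (k(I, z) = -2 + (z - 1*(-11)) = -2 + (z + 11) = -2 + (11 + z) = 9 + z)
y(l, R) = 1/(-666 + R)
G(k(26, -14)) - y(421, -259) = (9 - 14) - 1/(-666 - 259) = -5 - 1/(-925) = -5 - 1*(-1/925) = -5 + 1/925 = -4624/925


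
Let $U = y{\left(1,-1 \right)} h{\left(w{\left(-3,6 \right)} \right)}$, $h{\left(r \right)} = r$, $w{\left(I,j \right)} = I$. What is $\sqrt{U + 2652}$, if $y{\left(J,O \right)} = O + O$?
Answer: $\sqrt{2658} \approx 51.556$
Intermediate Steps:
$y{\left(J,O \right)} = 2 O$
$U = 6$ ($U = 2 \left(-1\right) \left(-3\right) = \left(-2\right) \left(-3\right) = 6$)
$\sqrt{U + 2652} = \sqrt{6 + 2652} = \sqrt{2658}$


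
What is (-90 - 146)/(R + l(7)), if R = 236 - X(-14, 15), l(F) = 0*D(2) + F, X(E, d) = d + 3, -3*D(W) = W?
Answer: -236/225 ≈ -1.0489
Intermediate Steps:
D(W) = -W/3
X(E, d) = 3 + d
l(F) = F (l(F) = 0*(-1/3*2) + F = 0*(-2/3) + F = 0 + F = F)
R = 218 (R = 236 - (3 + 15) = 236 - 1*18 = 236 - 18 = 218)
(-90 - 146)/(R + l(7)) = (-90 - 146)/(218 + 7) = -236/225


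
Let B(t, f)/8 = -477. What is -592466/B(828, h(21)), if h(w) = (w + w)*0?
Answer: 296233/1908 ≈ 155.26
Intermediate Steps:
h(w) = 0 (h(w) = (2*w)*0 = 0)
B(t, f) = -3816 (B(t, f) = 8*(-477) = -3816)
-592466/B(828, h(21)) = -592466/(-3816) = -592466*(-1)/3816 = -1*(-296233/1908) = 296233/1908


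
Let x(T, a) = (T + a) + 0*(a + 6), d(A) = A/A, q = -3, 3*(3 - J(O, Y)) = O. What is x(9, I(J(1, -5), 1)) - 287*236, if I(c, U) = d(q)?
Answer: -67722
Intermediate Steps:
J(O, Y) = 3 - O/3
d(A) = 1
I(c, U) = 1
x(T, a) = T + a (x(T, a) = (T + a) + 0*(6 + a) = (T + a) + 0 = T + a)
x(9, I(J(1, -5), 1)) - 287*236 = (9 + 1) - 287*236 = 10 - 67732 = -67722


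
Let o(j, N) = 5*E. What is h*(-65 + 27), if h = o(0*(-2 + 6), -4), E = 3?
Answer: -570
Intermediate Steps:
o(j, N) = 15 (o(j, N) = 5*3 = 15)
h = 15
h*(-65 + 27) = 15*(-65 + 27) = 15*(-38) = -570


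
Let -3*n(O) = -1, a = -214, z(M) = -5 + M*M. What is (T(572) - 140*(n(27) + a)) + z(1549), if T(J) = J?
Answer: 7289644/3 ≈ 2.4299e+6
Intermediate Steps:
z(M) = -5 + M²
n(O) = ⅓ (n(O) = -⅓*(-1) = ⅓)
(T(572) - 140*(n(27) + a)) + z(1549) = (572 - 140*(⅓ - 214)) + (-5 + 1549²) = (572 - 140*(-641/3)) + (-5 + 2399401) = (572 + 89740/3) + 2399396 = 91456/3 + 2399396 = 7289644/3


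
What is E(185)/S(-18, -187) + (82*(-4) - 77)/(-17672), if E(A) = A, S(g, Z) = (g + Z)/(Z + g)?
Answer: 3269725/17672 ≈ 185.02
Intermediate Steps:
S(g, Z) = 1 (S(g, Z) = (Z + g)/(Z + g) = 1)
E(185)/S(-18, -187) + (82*(-4) - 77)/(-17672) = 185/1 + (82*(-4) - 77)/(-17672) = 185*1 + (-328 - 77)*(-1/17672) = 185 - 405*(-1/17672) = 185 + 405/17672 = 3269725/17672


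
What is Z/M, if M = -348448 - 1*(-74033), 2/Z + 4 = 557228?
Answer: -1/76455311980 ≈ -1.3080e-11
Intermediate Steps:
Z = 1/278612 (Z = 2/(-4 + 557228) = 2/557224 = 2*(1/557224) = 1/278612 ≈ 3.5892e-6)
M = -274415 (M = -348448 + 74033 = -274415)
Z/M = (1/278612)/(-274415) = (1/278612)*(-1/274415) = -1/76455311980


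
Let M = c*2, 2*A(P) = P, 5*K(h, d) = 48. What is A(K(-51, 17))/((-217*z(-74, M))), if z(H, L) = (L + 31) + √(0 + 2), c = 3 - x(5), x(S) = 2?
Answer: -792/1179395 + 24*√2/1179395 ≈ -0.00064275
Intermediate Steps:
K(h, d) = 48/5 (K(h, d) = (⅕)*48 = 48/5)
A(P) = P/2
c = 1 (c = 3 - 1*2 = 3 - 2 = 1)
M = 2 (M = 1*2 = 2)
z(H, L) = 31 + L + √2 (z(H, L) = (31 + L) + √2 = 31 + L + √2)
A(K(-51, 17))/((-217*z(-74, M))) = ((½)*(48/5))/((-217*(31 + 2 + √2))) = 24/(5*((-217*(33 + √2)))) = 24/(5*(-7161 - 217*√2))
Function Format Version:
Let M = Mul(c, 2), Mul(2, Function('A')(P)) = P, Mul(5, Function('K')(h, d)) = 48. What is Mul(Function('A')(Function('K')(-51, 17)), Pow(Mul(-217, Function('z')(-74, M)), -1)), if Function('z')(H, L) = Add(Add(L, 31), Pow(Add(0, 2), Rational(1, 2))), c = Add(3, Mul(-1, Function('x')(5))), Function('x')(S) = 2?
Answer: Add(Rational(-792, 1179395), Mul(Rational(24, 1179395), Pow(2, Rational(1, 2)))) ≈ -0.00064275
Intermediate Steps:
Function('K')(h, d) = Rational(48, 5) (Function('K')(h, d) = Mul(Rational(1, 5), 48) = Rational(48, 5))
Function('A')(P) = Mul(Rational(1, 2), P)
c = 1 (c = Add(3, Mul(-1, 2)) = Add(3, -2) = 1)
M = 2 (M = Mul(1, 2) = 2)
Function('z')(H, L) = Add(31, L, Pow(2, Rational(1, 2))) (Function('z')(H, L) = Add(Add(31, L), Pow(2, Rational(1, 2))) = Add(31, L, Pow(2, Rational(1, 2))))
Mul(Function('A')(Function('K')(-51, 17)), Pow(Mul(-217, Function('z')(-74, M)), -1)) = Mul(Mul(Rational(1, 2), Rational(48, 5)), Pow(Mul(-217, Add(31, 2, Pow(2, Rational(1, 2)))), -1)) = Mul(Rational(24, 5), Pow(Mul(-217, Add(33, Pow(2, Rational(1, 2)))), -1)) = Mul(Rational(24, 5), Pow(Add(-7161, Mul(-217, Pow(2, Rational(1, 2)))), -1))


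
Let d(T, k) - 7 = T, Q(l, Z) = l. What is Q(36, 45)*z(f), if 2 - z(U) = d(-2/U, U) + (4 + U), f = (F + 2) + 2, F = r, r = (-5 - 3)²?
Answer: -47106/17 ≈ -2770.9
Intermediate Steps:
r = 64 (r = (-8)² = 64)
d(T, k) = 7 + T
F = 64
f = 68 (f = (64 + 2) + 2 = 66 + 2 = 68)
z(U) = -9 - U + 2/U (z(U) = 2 - ((7 - 2/U) + (4 + U)) = 2 - (11 + U - 2/U) = 2 + (-11 - U + 2/U) = -9 - U + 2/U)
Q(36, 45)*z(f) = 36*(-9 - 1*68 + 2/68) = 36*(-9 - 68 + 2*(1/68)) = 36*(-9 - 68 + 1/34) = 36*(-2617/34) = -47106/17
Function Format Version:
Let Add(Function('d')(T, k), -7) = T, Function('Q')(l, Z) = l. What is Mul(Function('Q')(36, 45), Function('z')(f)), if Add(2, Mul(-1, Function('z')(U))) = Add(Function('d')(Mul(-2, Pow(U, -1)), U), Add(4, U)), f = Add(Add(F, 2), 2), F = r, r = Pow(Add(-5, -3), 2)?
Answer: Rational(-47106, 17) ≈ -2770.9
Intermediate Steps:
r = 64 (r = Pow(-8, 2) = 64)
Function('d')(T, k) = Add(7, T)
F = 64
f = 68 (f = Add(Add(64, 2), 2) = Add(66, 2) = 68)
Function('z')(U) = Add(-9, Mul(-1, U), Mul(2, Pow(U, -1))) (Function('z')(U) = Add(2, Mul(-1, Add(Add(7, Mul(-2, Pow(U, -1))), Add(4, U)))) = Add(2, Mul(-1, Add(11, U, Mul(-2, Pow(U, -1))))) = Add(2, Add(-11, Mul(-1, U), Mul(2, Pow(U, -1)))) = Add(-9, Mul(-1, U), Mul(2, Pow(U, -1))))
Mul(Function('Q')(36, 45), Function('z')(f)) = Mul(36, Add(-9, Mul(-1, 68), Mul(2, Pow(68, -1)))) = Mul(36, Add(-9, -68, Mul(2, Rational(1, 68)))) = Mul(36, Add(-9, -68, Rational(1, 34))) = Mul(36, Rational(-2617, 34)) = Rational(-47106, 17)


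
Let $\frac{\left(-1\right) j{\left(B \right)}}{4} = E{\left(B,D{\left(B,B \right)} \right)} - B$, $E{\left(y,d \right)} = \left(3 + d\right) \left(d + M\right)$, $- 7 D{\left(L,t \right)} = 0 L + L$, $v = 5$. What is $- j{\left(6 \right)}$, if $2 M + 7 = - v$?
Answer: $- \frac{4056}{49} \approx -82.776$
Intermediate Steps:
$M = -6$ ($M = - \frac{7}{2} + \frac{\left(-1\right) 5}{2} = - \frac{7}{2} + \frac{1}{2} \left(-5\right) = - \frac{7}{2} - \frac{5}{2} = -6$)
$D{\left(L,t \right)} = - \frac{L}{7}$ ($D{\left(L,t \right)} = - \frac{0 L + L}{7} = - \frac{0 + L}{7} = - \frac{L}{7}$)
$E{\left(y,d \right)} = \left(-6 + d\right) \left(3 + d\right)$ ($E{\left(y,d \right)} = \left(3 + d\right) \left(d - 6\right) = \left(3 + d\right) \left(-6 + d\right) = \left(-6 + d\right) \left(3 + d\right)$)
$j{\left(B \right)} = 72 - \frac{4 B^{2}}{49} + \frac{16 B}{7}$ ($j{\left(B \right)} = - 4 \left(\left(-18 + \left(- \frac{B}{7}\right)^{2} - 3 \left(- \frac{B}{7}\right)\right) - B\right) = - 4 \left(\left(-18 + \frac{B^{2}}{49} + \frac{3 B}{7}\right) - B\right) = - 4 \left(-18 - \frac{4 B}{7} + \frac{B^{2}}{49}\right) = 72 - \frac{4 B^{2}}{49} + \frac{16 B}{7}$)
$- j{\left(6 \right)} = - (72 - \frac{4 \cdot 6^{2}}{49} + \frac{16}{7} \cdot 6) = - (72 - \frac{144}{49} + \frac{96}{7}) = \left(-1\right) \frac{4056}{49} = - \frac{4056}{49}$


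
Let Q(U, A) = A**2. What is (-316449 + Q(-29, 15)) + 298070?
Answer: -18154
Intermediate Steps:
(-316449 + Q(-29, 15)) + 298070 = (-316449 + 15**2) + 298070 = (-316449 + 225) + 298070 = -316224 + 298070 = -18154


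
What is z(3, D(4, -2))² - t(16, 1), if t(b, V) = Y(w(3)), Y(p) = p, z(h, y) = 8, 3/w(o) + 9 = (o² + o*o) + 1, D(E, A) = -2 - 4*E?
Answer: 637/10 ≈ 63.700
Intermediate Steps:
w(o) = 3/(-8 + 2*o²) (w(o) = 3/(-9 + ((o² + o*o) + 1)) = 3/(-9 + ((o² + o²) + 1)) = 3/(-9 + (2*o² + 1)) = 3/(-9 + (1 + 2*o²)) = 3/(-8 + 2*o²))
t(b, V) = 3/10 (t(b, V) = 3/(2*(-4 + 3²)) = 3/(2*(-4 + 9)) = (3/2)/5 = (3/2)*(⅕) = 3/10)
z(3, D(4, -2))² - t(16, 1) = 8² - 1*3/10 = 64 - 3/10 = 637/10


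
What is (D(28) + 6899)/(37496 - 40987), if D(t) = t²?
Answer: -7683/3491 ≈ -2.2008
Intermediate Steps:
(D(28) + 6899)/(37496 - 40987) = (28² + 6899)/(37496 - 40987) = (784 + 6899)/(-3491) = 7683*(-1/3491) = -7683/3491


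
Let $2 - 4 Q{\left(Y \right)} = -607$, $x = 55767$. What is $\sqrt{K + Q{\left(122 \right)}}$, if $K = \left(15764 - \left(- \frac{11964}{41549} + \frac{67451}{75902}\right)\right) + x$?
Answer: $\frac{5 \sqrt{28516855154498381780323}}{3153652198} \approx 267.74$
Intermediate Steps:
$Q{\left(Y \right)} = \frac{609}{4}$ ($Q{\left(Y \right)} = \frac{1}{2} - - \frac{607}{4} = \frac{1}{2} + \frac{607}{4} = \frac{609}{4}$)
$K = \frac{225582000945067}{3153652198}$ ($K = \left(15764 - \left(- \frac{11964}{41549} + \frac{67451}{75902}\right)\right) + 55767 = \left(15764 - \frac{1894430071}{3153652198}\right) + 55767 = \frac{49712278819201}{3153652198} + 55767 = \frac{225582000945067}{3153652198} \approx 71530.0$)
$\sqrt{K + Q{\left(122 \right)}} = \sqrt{\frac{225582000945067}{3153652198} + \frac{609}{4}} = \sqrt{\frac{452124288984425}{6307304396}} = \frac{5 \sqrt{28516855154498381780323}}{3153652198}$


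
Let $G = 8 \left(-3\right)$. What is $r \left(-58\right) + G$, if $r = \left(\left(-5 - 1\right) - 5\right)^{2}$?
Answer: $-7042$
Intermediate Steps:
$G = -24$
$r = 121$ ($r = \left(-6 - 5\right)^{2} = \left(-11\right)^{2} = 121$)
$r \left(-58\right) + G = 121 \left(-58\right) - 24 = -7018 - 24 = -7042$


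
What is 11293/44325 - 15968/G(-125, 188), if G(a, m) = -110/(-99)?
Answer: -636992147/44325 ≈ -14371.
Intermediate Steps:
G(a, m) = 10/9 (G(a, m) = -110*(-1/99) = 10/9)
11293/44325 - 15968/G(-125, 188) = 11293/44325 - 15968/10/9 = 11293*(1/44325) - 15968*9/10 = 11293/44325 - 71856/5 = -636992147/44325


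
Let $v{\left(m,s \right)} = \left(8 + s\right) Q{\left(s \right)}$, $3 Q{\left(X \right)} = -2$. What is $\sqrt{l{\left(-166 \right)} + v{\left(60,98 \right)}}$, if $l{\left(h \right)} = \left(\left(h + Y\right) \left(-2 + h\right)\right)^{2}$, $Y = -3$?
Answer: $\frac{2 \sqrt{1813737585}}{3} \approx 28392.0$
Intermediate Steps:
$Q{\left(X \right)} = - \frac{2}{3}$ ($Q{\left(X \right)} = \frac{1}{3} \left(-2\right) = - \frac{2}{3}$)
$v{\left(m,s \right)} = - \frac{16}{3} - \frac{2 s}{3}$ ($v{\left(m,s \right)} = \left(8 + s\right) \left(- \frac{2}{3}\right) = - \frac{16}{3} - \frac{2 s}{3}$)
$l{\left(h \right)} = \left(-3 + h\right)^{2} \left(-2 + h\right)^{2}$ ($l{\left(h \right)} = \left(\left(h - 3\right) \left(-2 + h\right)\right)^{2} = \left(\left(-3 + h\right) \left(-2 + h\right)\right)^{2} = \left(-3 + h\right)^{2} \left(-2 + h\right)^{2}$)
$\sqrt{l{\left(-166 \right)} + v{\left(60,98 \right)}} = \sqrt{\left(-3 - 166\right)^{2} \left(-2 - 166\right)^{2} - \frac{212}{3}} = \sqrt{\left(-169\right)^{2} \left(-168\right)^{2} - \frac{212}{3}} = \sqrt{28561 \cdot 28224 - \frac{212}{3}} = \sqrt{806105664 - \frac{212}{3}} = \sqrt{\frac{2418316780}{3}} = \frac{2 \sqrt{1813737585}}{3}$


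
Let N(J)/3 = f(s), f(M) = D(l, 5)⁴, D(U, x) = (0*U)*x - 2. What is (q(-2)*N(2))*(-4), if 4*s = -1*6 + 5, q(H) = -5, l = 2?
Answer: 960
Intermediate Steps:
s = -¼ (s = (-1*6 + 5)/4 = (-6 + 5)/4 = (¼)*(-1) = -¼ ≈ -0.25000)
D(U, x) = -2 (D(U, x) = 0*x - 2 = 0 - 2 = -2)
f(M) = 16 (f(M) = (-2)⁴ = 16)
N(J) = 48 (N(J) = 3*16 = 48)
(q(-2)*N(2))*(-4) = -5*48*(-4) = -240*(-4) = 960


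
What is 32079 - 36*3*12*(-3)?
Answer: 35967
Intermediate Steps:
32079 - 36*3*12*(-3) = 32079 - 108*(-36) = 32079 - 1*(-3888) = 32079 + 3888 = 35967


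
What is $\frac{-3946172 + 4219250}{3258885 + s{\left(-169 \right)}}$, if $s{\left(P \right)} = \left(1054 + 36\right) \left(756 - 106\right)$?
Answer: $\frac{273078}{3967385} \approx 0.068831$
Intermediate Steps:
$s{\left(P \right)} = 708500$ ($s{\left(P \right)} = 1090 \cdot 650 = 708500$)
$\frac{-3946172 + 4219250}{3258885 + s{\left(-169 \right)}} = \frac{-3946172 + 4219250}{3258885 + 708500} = \frac{273078}{3967385}$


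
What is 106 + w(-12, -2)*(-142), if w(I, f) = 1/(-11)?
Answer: 1308/11 ≈ 118.91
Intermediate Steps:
w(I, f) = -1/11
106 + w(-12, -2)*(-142) = 106 - 1/11*(-142) = 106 + 142/11 = 1308/11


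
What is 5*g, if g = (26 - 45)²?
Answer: 1805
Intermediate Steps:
g = 361 (g = (-19)² = 361)
5*g = 5*361 = 1805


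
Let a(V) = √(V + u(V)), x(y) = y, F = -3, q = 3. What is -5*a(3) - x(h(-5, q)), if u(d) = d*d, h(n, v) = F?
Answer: 3 - 10*√3 ≈ -14.321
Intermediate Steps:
h(n, v) = -3
u(d) = d²
a(V) = √(V + V²)
-5*a(3) - x(h(-5, q)) = -5*√3*√(1 + 3) - 1*(-3) = -5*2*√3 + 3 = -10*√3 + 3 = 3 - 10*√3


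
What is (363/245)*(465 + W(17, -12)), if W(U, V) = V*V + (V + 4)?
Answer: 218163/245 ≈ 890.46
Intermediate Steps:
W(U, V) = 4 + V + V**2 (W(U, V) = V**2 + (4 + V) = 4 + V + V**2)
(363/245)*(465 + W(17, -12)) = (363/245)*(465 + (4 - 12 + (-12)**2)) = (363*(1/245))*(465 + (4 - 12 + 144)) = 363*(465 + 136)/245 = (363/245)*601 = 218163/245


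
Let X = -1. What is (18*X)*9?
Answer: -162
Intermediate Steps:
(18*X)*9 = (18*(-1))*9 = -18*9 = -162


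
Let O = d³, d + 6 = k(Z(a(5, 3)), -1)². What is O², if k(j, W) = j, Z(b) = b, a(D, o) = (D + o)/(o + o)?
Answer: 3010936384/531441 ≈ 5665.6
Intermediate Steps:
a(D, o) = (D + o)/(2*o) (a(D, o) = (D + o)/((2*o)) = (D + o)*(1/(2*o)) = (D + o)/(2*o))
d = -38/9 (d = -6 + ((½)*(5 + 3)/3)² = -6 + ((½)*(⅓)*8)² = -6 + (4/3)² = -6 + 16/9 = -38/9 ≈ -4.2222)
O = -54872/729 (O = (-38/9)³ = -54872/729 ≈ -75.270)
O² = (-54872/729)² = 3010936384/531441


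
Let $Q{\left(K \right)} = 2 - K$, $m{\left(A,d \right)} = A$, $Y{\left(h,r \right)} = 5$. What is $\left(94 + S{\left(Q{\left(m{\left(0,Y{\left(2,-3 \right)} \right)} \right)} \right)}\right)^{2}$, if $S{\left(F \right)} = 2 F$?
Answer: $9604$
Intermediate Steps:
$\left(94 + S{\left(Q{\left(m{\left(0,Y{\left(2,-3 \right)} \right)} \right)} \right)}\right)^{2} = \left(94 + 2 \left(2 - 0\right)\right)^{2} = \left(94 + 2 \left(2 + 0\right)\right)^{2} = \left(94 + 2 \cdot 2\right)^{2} = \left(94 + 4\right)^{2} = 98^{2} = 9604$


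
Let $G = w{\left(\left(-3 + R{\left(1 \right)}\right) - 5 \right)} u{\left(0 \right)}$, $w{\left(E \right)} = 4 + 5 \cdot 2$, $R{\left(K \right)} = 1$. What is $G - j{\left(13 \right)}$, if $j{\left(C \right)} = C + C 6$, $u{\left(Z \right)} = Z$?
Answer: $-91$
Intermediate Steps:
$j{\left(C \right)} = 7 C$ ($j{\left(C \right)} = C + 6 C = 7 C$)
$w{\left(E \right)} = 14$ ($w{\left(E \right)} = 4 + 10 = 14$)
$G = 0$ ($G = 14 \cdot 0 = 0$)
$G - j{\left(13 \right)} = 0 - 7 \cdot 13 = 0 - 91 = -91$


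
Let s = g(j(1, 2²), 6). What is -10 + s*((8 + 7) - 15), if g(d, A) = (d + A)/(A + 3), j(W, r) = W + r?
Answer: -10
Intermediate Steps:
g(d, A) = (A + d)/(3 + A)
s = 11/9 (s = (6 + (1 + 2²))/(3 + 6) = (6 + (1 + 4))/9 = (6 + 5)/9 = (⅑)*11 = 11/9 ≈ 1.2222)
-10 + s*((8 + 7) - 15) = -10 + 11*((8 + 7) - 15)/9 = -10 + 11*(15 - 15)/9 = -10 + (11/9)*0 = -10 + 0 = -10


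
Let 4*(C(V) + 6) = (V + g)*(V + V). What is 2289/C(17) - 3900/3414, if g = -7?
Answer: 1251091/44951 ≈ 27.832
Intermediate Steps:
C(V) = -6 + V*(-7 + V)/2 (C(V) = -6 + ((V - 7)*(V + V))/4 = -6 + ((-7 + V)*(2*V))/4 = -6 + (2*V*(-7 + V))/4 = -6 + V*(-7 + V)/2)
2289/C(17) - 3900/3414 = 2289/(-6 + (½)*17² - 7/2*17) - 3900/3414 = 2289/(-6 + (½)*289 - 119/2) - 3900*1/3414 = 2289/(-6 + 289/2 - 119/2) - 650/569 = 2289/79 - 650/569 = 1251091/44951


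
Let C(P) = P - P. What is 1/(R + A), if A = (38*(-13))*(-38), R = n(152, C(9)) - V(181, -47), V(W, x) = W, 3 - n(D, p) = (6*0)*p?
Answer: 1/18594 ≈ 5.3781e-5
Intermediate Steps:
C(P) = 0
n(D, p) = 3 (n(D, p) = 3 - 6*0*p = 3 - 0*p = 3 - 1*0 = 3 + 0 = 3)
R = -178 (R = 3 - 1*181 = 3 - 181 = -178)
A = 18772 (A = -494*(-38) = 18772)
1/(R + A) = 1/(-178 + 18772) = 1/18594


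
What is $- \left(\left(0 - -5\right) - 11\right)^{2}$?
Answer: $-36$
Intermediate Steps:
$- \left(\left(0 - -5\right) - 11\right)^{2} = - \left(\left(0 + 5\right) - 11\right)^{2} = - \left(5 - 11\right)^{2} = - \left(-6\right)^{2} = \left(-1\right) 36 = -36$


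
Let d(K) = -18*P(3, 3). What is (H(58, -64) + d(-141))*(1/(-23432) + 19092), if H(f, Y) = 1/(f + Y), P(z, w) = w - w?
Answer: -447363743/140592 ≈ -3182.0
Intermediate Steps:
P(z, w) = 0
H(f, Y) = 1/(Y + f)
d(K) = 0 (d(K) = -18*0 = 0)
(H(58, -64) + d(-141))*(1/(-23432) + 19092) = (1/(-64 + 58) + 0)*(1/(-23432) + 19092) = (1/(-6) + 0)*(-1/23432 + 19092) = (-⅙ + 0)*(447363743/23432) = -⅙*447363743/23432 = -447363743/140592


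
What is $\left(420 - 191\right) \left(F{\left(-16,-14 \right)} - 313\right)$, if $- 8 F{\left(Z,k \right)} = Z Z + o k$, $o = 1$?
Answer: $- \frac{314417}{4} \approx -78604.0$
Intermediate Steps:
$F{\left(Z,k \right)} = - \frac{k}{8} - \frac{Z^{2}}{8}$ ($F{\left(Z,k \right)} = - \frac{Z Z + 1 k}{8} = - \frac{Z^{2} + k}{8} = - \frac{k + Z^{2}}{8} = - \frac{k}{8} - \frac{Z^{2}}{8}$)
$\left(420 - 191\right) \left(F{\left(-16,-14 \right)} - 313\right) = \left(420 - 191\right) \left(\left(\left(- \frac{1}{8}\right) \left(-14\right) - \frac{\left(-16\right)^{2}}{8}\right) - 313\right) = 229 \left(\left(\frac{7}{4} - 32\right) - 313\right) = 229 \left(- \frac{121}{4} - 313\right) = 229 \left(- \frac{1373}{4}\right) = - \frac{314417}{4}$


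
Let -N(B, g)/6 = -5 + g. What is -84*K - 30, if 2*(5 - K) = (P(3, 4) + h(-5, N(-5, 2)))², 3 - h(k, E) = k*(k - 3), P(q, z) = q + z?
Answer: 37350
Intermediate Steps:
N(B, g) = 30 - 6*g (N(B, g) = -6*(-5 + g) = 30 - 6*g)
h(k, E) = 3 - k*(-3 + k) (h(k, E) = 3 - k*(k - 3) = 3 - k*(-3 + k))
K = -445 (K = 5 - ((3 + 4) + (3 - 1*(-5)² + 3*(-5)))²/2 = 5 - (7 + (3 - 1*25 - 15))²/2 = 5 - (7 + (3 - 25 - 15))²/2 = 5 - (7 - 37)²/2 = 5 - ½*(-30)² = 5 - ½*900 = 5 - 450 = -445)
-84*K - 30 = -84*(-445) - 30 = 37380 - 30 = 37350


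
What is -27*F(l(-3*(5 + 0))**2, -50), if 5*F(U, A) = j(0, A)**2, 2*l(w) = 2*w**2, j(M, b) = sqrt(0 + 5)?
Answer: -27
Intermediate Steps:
j(M, b) = sqrt(5)
l(w) = w**2 (l(w) = (2*w**2)/2 = w**2)
F(U, A) = 1 (F(U, A) = (sqrt(5))**2/5 = (1/5)*5 = 1)
-27*F(l(-3*(5 + 0))**2, -50) = -27*1 = -27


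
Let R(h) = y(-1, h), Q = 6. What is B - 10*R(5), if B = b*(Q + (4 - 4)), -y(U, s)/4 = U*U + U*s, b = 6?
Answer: -124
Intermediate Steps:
y(U, s) = -4*U**2 - 4*U*s (y(U, s) = -4*(U*U + U*s) = -4*(U**2 + U*s) = -4*U**2 - 4*U*s)
R(h) = -4 + 4*h (R(h) = -4*(-1)*(-1 + h) = -4 + 4*h)
B = 36 (B = 6*(6 + (4 - 4)) = 6*(6 + 0) = 6*6 = 36)
B - 10*R(5) = 36 - 10*(-4 + 4*5) = 36 - 10*(-4 + 20) = 36 - 10*16 = 36 - 160 = -124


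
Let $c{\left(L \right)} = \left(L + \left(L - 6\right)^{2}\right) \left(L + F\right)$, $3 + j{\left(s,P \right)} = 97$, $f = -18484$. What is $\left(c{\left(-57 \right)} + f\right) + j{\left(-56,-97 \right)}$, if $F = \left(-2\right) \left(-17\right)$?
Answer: $-108366$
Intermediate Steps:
$j{\left(s,P \right)} = 94$ ($j{\left(s,P \right)} = -3 + 97 = 94$)
$F = 34$
$c{\left(L \right)} = \left(34 + L\right) \left(L + \left(-6 + L\right)^{2}\right)$ ($c{\left(L \right)} = \left(L + \left(L - 6\right)^{2}\right) \left(L + 34\right) = \left(L + \left(-6 + L\right)^{2}\right) \left(34 + L\right) = \left(34 + L\right) \left(L + \left(-6 + L\right)^{2}\right)$)
$\left(c{\left(-57 \right)} + f\right) + j{\left(-56,-97 \right)} = \left(\left(1224 + \left(-57\right)^{3} - -19266 + 23 \left(-57\right)^{2}\right) - 18484\right) + 94 = \left(\left(1224 - 185193 + 19266 + 23 \cdot 3249\right) - 18484\right) + 94 = \left(\left(1224 - 185193 + 19266 + 74727\right) - 18484\right) + 94 = \left(-89976 - 18484\right) + 94 = -108460 + 94 = -108366$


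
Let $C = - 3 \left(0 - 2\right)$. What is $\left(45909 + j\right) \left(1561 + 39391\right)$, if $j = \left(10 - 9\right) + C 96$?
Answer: $1903694672$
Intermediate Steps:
$C = 6$ ($C = \left(-3\right) \left(-2\right) = 6$)
$j = 577$ ($j = \left(10 - 9\right) + 6 \cdot 96 = 1 + 576 = 577$)
$\left(45909 + j\right) \left(1561 + 39391\right) = \left(45909 + 577\right) \left(1561 + 39391\right) = 46486 \cdot 40952 = 1903694672$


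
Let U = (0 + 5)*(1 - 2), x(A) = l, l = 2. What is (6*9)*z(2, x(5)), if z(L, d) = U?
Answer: -270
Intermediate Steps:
x(A) = 2
U = -5 (U = 5*(-1) = -5)
z(L, d) = -5
(6*9)*z(2, x(5)) = (6*9)*(-5) = 54*(-5) = -270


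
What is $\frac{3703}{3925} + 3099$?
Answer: $\frac{12167278}{3925} \approx 3099.9$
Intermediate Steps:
$\frac{3703}{3925} + 3099 = \frac{12167278}{3925}$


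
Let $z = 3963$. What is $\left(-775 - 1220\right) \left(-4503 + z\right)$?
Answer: $1077300$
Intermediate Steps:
$\left(-775 - 1220\right) \left(-4503 + z\right) = \left(-775 - 1220\right) \left(-4503 + 3963\right) = \left(-1995\right) \left(-540\right) = 1077300$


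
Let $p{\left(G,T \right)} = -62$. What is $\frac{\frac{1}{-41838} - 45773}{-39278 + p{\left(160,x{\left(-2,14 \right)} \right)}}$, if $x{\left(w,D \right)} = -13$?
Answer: $\frac{383010155}{329181384} \approx 1.1635$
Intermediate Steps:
$\frac{\frac{1}{-41838} - 45773}{-39278 + p{\left(160,x{\left(-2,14 \right)} \right)}} = \frac{\frac{1}{-41838} - 45773}{-39278 - 62} = \frac{- \frac{1}{41838} - 45773}{-39340} = \left(- \frac{1915050775}{41838}\right) \left(- \frac{1}{39340}\right) = \frac{383010155}{329181384}$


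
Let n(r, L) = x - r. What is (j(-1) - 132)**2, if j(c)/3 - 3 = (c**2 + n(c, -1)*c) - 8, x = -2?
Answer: 19881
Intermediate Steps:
n(r, L) = -2 - r
j(c) = -15 + 3*c**2 + 3*c*(-2 - c) (j(c) = 9 + 3*((c**2 + (-2 - c)*c) - 8) = 9 + 3*((c**2 + c*(-2 - c)) - 8) = 9 + 3*(-8 + c**2 + c*(-2 - c)) = 9 + (-24 + 3*c**2 + 3*c*(-2 - c)) = -15 + 3*c**2 + 3*c*(-2 - c))
(j(-1) - 132)**2 = ((-15 - 6*(-1)) - 132)**2 = ((-15 + 6) - 132)**2 = (-9 - 132)**2 = (-141)**2 = 19881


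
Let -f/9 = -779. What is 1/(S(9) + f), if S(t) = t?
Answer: 1/7020 ≈ 0.00014245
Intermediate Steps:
f = 7011 (f = -9*(-779) = 7011)
1/(S(9) + f) = 1/(9 + 7011) = 1/7020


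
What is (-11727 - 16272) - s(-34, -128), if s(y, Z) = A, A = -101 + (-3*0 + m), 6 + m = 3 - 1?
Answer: -27894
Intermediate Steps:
m = -4 (m = -6 + (3 - 1) = -6 + 2 = -4)
A = -105 (A = -101 + (-3*0 - 4) = -101 + (0 - 4) = -101 - 4 = -105)
s(y, Z) = -105
(-11727 - 16272) - s(-34, -128) = (-11727 - 16272) - 1*(-105) = -27999 + 105 = -27894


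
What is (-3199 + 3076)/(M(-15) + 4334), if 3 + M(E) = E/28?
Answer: -3444/121253 ≈ -0.028403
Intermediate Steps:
M(E) = -3 + E/28
(-3199 + 3076)/(M(-15) + 4334) = (-3199 + 3076)/((-3 + (1/28)*(-15)) + 4334) = -123/((-3 - 15/28) + 4334) = -123/(-99/28 + 4334) = -123/121253/28 = -123*28/121253 = -3444/121253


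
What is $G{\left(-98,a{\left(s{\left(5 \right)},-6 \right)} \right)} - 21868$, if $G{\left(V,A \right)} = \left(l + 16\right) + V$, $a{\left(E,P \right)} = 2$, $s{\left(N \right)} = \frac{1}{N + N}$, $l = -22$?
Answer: $-21972$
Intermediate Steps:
$s{\left(N \right)} = \frac{1}{2 N}$
$G{\left(V,A \right)} = -6 + V$ ($G{\left(V,A \right)} = \left(-22 + 16\right) + V = -6 + V$)
$G{\left(-98,a{\left(s{\left(5 \right)},-6 \right)} \right)} - 21868 = \left(-6 - 98\right) - 21868 = -104 - 21868 = -21972$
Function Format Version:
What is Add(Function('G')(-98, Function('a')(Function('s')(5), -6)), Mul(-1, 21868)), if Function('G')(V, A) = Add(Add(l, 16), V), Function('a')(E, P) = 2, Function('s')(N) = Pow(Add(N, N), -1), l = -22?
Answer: -21972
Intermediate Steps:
Function('s')(N) = Mul(Rational(1, 2), Pow(N, -1)) (Function('s')(N) = Pow(Mul(2, N), -1) = Mul(Rational(1, 2), Pow(N, -1)))
Function('G')(V, A) = Add(-6, V) (Function('G')(V, A) = Add(Add(-22, 16), V) = Add(-6, V))
Add(Function('G')(-98, Function('a')(Function('s')(5), -6)), Mul(-1, 21868)) = Add(Add(-6, -98), Mul(-1, 21868)) = Add(-104, -21868) = -21972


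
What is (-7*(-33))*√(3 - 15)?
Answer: 462*I*√3 ≈ 800.21*I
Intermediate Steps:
(-7*(-33))*√(3 - 15) = 231*√(-12) = 231*(2*I*√3) = 462*I*√3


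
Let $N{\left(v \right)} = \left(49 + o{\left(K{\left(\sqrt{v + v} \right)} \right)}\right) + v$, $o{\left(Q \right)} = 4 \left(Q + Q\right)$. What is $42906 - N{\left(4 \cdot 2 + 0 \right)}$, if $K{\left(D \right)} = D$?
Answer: $42817$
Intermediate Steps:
$o{\left(Q \right)} = 8 Q$ ($o{\left(Q \right)} = 4 \cdot 2 Q = 8 Q$)
$N{\left(v \right)} = 49 + v + 8 \sqrt{2} \sqrt{v}$ ($N{\left(v \right)} = \left(49 + 8 \sqrt{v + v}\right) + v = \left(49 + 8 \sqrt{2 v}\right) + v = \left(49 + 8 \sqrt{2} \sqrt{v}\right) + v = 49 + v + 8 \sqrt{2} \sqrt{v}$)
$42906 - N{\left(4 \cdot 2 + 0 \right)} = 42906 - \left(49 + \left(4 \cdot 2 + 0\right) + 8 \sqrt{2} \sqrt{4 \cdot 2 + 0}\right) = 42906 - \left(49 + \left(8 + 0\right) + 8 \sqrt{2} \sqrt{8 + 0}\right) = 42906 - \left(49 + 8 + 8 \sqrt{2} \sqrt{8}\right) = 42906 - \left(49 + 8 + 8 \sqrt{2} \cdot 2 \sqrt{2}\right) = 42906 - \left(49 + 8 + 32\right) = 42906 - 89 = 42817$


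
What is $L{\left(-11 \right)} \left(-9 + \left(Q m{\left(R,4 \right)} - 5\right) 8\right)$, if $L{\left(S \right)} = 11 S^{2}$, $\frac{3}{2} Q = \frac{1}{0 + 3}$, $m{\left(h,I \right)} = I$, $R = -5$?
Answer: $- \frac{501787}{9} \approx -55754.0$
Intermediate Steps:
$Q = \frac{2}{9}$ ($Q = \frac{2}{3 \left(0 + 3\right)} = \frac{2}{3 \cdot 3} = \frac{2}{3} \cdot \frac{1}{3} = \frac{2}{9} \approx 0.22222$)
$L{\left(-11 \right)} \left(-9 + \left(Q m{\left(R,4 \right)} - 5\right) 8\right) = 11 \left(-11\right)^{2} \left(-9 + \left(\frac{2}{9} \cdot 4 - 5\right) 8\right) = 11 \cdot 121 \left(-9 + \left(\frac{8}{9} - 5\right) 8\right) = 1331 \left(-9 - \frac{296}{9}\right) = 1331 \left(- \frac{377}{9}\right) = - \frac{501787}{9}$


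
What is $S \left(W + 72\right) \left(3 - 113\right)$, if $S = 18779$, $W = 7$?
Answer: $-163189510$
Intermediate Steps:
$S \left(W + 72\right) \left(3 - 113\right) = 18779 \left(7 + 72\right) \left(3 - 113\right) = 18779 \cdot 79 \left(-110\right) = 18779 \left(-8690\right) = -163189510$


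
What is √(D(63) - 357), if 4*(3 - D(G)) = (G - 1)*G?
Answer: I*√5322/2 ≈ 36.476*I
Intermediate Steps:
D(G) = 3 - G*(-1 + G)/4 (D(G) = 3 - (G - 1)*G/4 = 3 - (-1 + G)*G/4 = 3 - G*(-1 + G)/4)
√(D(63) - 357) = √((3 - ¼*63² + (¼)*63) - 357) = √((3 - ¼*3969 + 63/4) - 357) = √((3 - 3969/4 + 63/4) - 357) = √(-1947/2 - 357) = √(-2661/2) = I*√5322/2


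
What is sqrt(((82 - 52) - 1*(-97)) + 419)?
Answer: sqrt(546) ≈ 23.367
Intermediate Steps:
sqrt(((82 - 52) - 1*(-97)) + 419) = sqrt((30 + 97) + 419) = sqrt(127 + 419) = sqrt(546)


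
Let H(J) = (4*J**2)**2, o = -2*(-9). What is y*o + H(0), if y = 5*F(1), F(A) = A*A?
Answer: 90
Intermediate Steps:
F(A) = A**2
o = 18
H(J) = 16*J**4
y = 5 (y = 5*1**2 = 5*1 = 5)
y*o + H(0) = 5*18 + 16*0**4 = 90 + 16*0 = 90 + 0 = 90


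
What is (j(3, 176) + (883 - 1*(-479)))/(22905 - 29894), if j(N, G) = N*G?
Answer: -1890/6989 ≈ -0.27042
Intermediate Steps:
j(N, G) = G*N
(j(3, 176) + (883 - 1*(-479)))/(22905 - 29894) = (176*3 + (883 - 1*(-479)))/(22905 - 29894) = (528 + (883 + 479))/(-6989) = (528 + 1362)*(-1/6989) = 1890*(-1/6989) = -1890/6989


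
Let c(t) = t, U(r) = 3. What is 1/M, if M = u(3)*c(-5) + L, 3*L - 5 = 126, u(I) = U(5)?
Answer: 3/86 ≈ 0.034884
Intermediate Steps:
u(I) = 3
L = 131/3 (L = 5/3 + (1/3)*126 = 5/3 + 42 = 131/3 ≈ 43.667)
M = 86/3 (M = 3*(-5) + 131/3 = -15 + 131/3 = 86/3 ≈ 28.667)
1/M = 1/(86/3) = 3/86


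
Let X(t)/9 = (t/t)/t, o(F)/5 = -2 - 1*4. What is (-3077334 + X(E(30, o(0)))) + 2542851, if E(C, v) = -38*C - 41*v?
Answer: -5344829/10 ≈ -5.3448e+5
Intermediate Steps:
o(F) = -30 (o(F) = 5*(-2 - 1*4) = 5*(-2 - 4) = 5*(-6) = -30)
E(C, v) = -41*v - 38*C
X(t) = 9/t (X(t) = 9*((t/t)/t) = 9*(1/t) = 9/t)
(-3077334 + X(E(30, o(0)))) + 2542851 = (-3077334 + 9/(-41*(-30) - 38*30)) + 2542851 = (-3077334 + 9/(1230 - 1140)) + 2542851 = (-3077334 + 9/90) + 2542851 = (-3077334 + 9*(1/90)) + 2542851 = (-3077334 + ⅒) + 2542851 = -30773339/10 + 2542851 = -5344829/10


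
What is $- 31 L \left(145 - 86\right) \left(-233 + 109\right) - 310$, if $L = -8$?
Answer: $-1814678$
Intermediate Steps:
$- 31 L \left(145 - 86\right) \left(-233 + 109\right) - 310 = \left(-31\right) \left(-8\right) \left(145 - 86\right) \left(-233 + 109\right) - 310 = 248 \cdot 59 \left(-124\right) - 310 = 248 \left(-7316\right) - 310 = -1814368 - 310 = -1814678$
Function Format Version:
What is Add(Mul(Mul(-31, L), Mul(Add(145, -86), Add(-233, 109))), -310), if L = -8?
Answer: -1814678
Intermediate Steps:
Add(Mul(Mul(-31, L), Mul(Add(145, -86), Add(-233, 109))), -310) = Add(Mul(Mul(-31, -8), Mul(Add(145, -86), Add(-233, 109))), -310) = Add(Mul(248, Mul(59, -124)), -310) = Add(Mul(248, -7316), -310) = Add(-1814368, -310) = -1814678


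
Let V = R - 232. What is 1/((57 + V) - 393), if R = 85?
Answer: -1/483 ≈ -0.0020704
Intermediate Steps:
V = -147 (V = 85 - 232 = -147)
1/((57 + V) - 393) = 1/((57 - 147) - 393) = 1/(-90 - 393) = 1/(-483) = -1/483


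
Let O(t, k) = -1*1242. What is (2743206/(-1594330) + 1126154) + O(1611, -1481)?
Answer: 896739102877/797165 ≈ 1.1249e+6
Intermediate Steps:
O(t, k) = -1242
(2743206/(-1594330) + 1126154) + O(1611, -1481) = (2743206/(-1594330) + 1126154) - 1242 = (2743206*(-1/1594330) + 1126154) - 1242 = (-1371603/797165 + 1126154) - 1242 = 897729181807/797165 - 1242 = 896739102877/797165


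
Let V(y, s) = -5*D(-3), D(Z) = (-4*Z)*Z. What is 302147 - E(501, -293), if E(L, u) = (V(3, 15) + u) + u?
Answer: 302553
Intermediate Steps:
D(Z) = -4*Z²
V(y, s) = 180 (V(y, s) = -(-20)*(-3)² = -(-20)*9 = -5*(-36) = 180)
E(L, u) = 180 + 2*u (E(L, u) = (180 + u) + u = 180 + 2*u)
302147 - E(501, -293) = 302147 - (180 + 2*(-293)) = 302147 - (180 - 586) = 302147 - 1*(-406) = 302147 + 406 = 302553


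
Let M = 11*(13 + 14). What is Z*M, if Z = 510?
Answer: 151470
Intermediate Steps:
M = 297 (M = 11*27 = 297)
Z*M = 510*297 = 151470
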